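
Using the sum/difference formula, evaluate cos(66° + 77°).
cos(66° + 77°) = cos 66° cos 77° - sin 66° sin 77° = -0.7986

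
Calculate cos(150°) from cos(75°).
cos(150°) = cos²75° - sin²75° = -√3/2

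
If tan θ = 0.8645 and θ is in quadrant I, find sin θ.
sin θ = 0.654 (using tan²θ + 1 = sec²θ)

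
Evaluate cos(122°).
cos(122°) = -0.5299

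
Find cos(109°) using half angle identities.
cos(109°) = -√((1 + cos 218°)/2) = -0.3256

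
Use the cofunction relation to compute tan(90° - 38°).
tan(90° - 38°) = cot(38°) = 1.28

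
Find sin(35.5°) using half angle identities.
sin(35.5°) = √((1 - cos 71°)/2) = 0.5807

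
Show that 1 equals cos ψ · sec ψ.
RHS = cos ψ · (1/cos ψ) = 1 = LHS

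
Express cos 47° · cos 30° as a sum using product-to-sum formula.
cos 47° cos 30° = (1/2)[cos(47°-30°) + cos(47°+30°)]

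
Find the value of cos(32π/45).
cos(32π/45) = -0.6157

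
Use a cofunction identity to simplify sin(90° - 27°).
sin(90° - 27°) = cos(27°)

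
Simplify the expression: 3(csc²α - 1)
3(csc²α - 1) = 3(cot²α) (using Pythagorean identity)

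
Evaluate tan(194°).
tan(194°) = 0.2493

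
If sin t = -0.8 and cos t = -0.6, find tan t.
tan t = sin t / cos t = 1.333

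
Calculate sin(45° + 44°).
sin(45° + 44°) = sin 45° cos 44° + cos 45° sin 44° = 0.9998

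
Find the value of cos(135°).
cos(135°) = -√2/2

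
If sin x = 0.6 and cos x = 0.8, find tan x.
tan x = sin x / cos x = 0.75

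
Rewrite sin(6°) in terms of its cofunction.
sin(6°) = cos(90° - 6°) = cos(84°)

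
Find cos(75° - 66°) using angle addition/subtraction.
cos(75° - 66°) = cos 75° cos 66° + sin 75° sin 66° = 0.9877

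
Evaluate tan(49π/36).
tan(49π/36) = 2.145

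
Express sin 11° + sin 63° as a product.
sin 11° + sin 63° = 2 sin(37°) cos(-26°)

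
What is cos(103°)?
cos(103°) = -0.225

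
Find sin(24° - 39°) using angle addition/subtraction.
sin(24° - 39°) = sin 24° cos 39° - cos 24° sin 39° = -(√6-√2)/4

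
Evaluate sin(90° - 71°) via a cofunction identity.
sin(90° - 71°) = cos(71°) = 0.3256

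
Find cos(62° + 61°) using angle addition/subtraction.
cos(62° + 61°) = cos 62° cos 61° - sin 62° sin 61° = -0.5446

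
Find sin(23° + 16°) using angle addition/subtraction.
sin(23° + 16°) = sin 23° cos 16° + cos 23° sin 16° = 0.6293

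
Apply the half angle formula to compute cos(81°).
cos(81°) = √((1 + cos 162°)/2) = 0.1564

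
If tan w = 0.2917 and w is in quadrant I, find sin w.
sin w = 0.28 (using tan²w + 1 = sec²w)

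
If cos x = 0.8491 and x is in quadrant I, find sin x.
sin x = 0.5282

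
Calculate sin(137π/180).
sin(137π/180) = 0.682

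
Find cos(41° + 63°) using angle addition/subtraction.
cos(41° + 63°) = cos 41° cos 63° - sin 41° sin 63° = -0.2419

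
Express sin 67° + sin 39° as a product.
sin 67° + sin 39° = 2 sin(53°) cos(14°)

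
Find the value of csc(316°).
csc(316°) = -1.44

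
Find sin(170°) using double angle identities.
sin(170°) = 2 sin 85° cos 85° = 0.1736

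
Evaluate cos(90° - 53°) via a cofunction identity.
cos(90° - 53°) = sin(53°) = 0.7986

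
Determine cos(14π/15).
cos(14π/15) = -0.9781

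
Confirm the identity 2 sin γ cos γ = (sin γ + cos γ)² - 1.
RHS = sin²γ + 2 sin γ cos γ + cos²γ - 1 = (sin²γ + cos²γ) + 2 sin γ cos γ - 1 = 1 + 2 sin γ cos γ - 1 = 2 sin γ cos γ = LHS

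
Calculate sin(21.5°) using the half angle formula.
sin(21.5°) = √((1 - cos 43°)/2) = 0.3665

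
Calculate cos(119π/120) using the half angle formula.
cos(119π/120) = -√((1 + cos 119π/60)/2) = -0.9997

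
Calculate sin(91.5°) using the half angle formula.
sin(91.5°) = √((1 - cos 183°)/2) = 0.9997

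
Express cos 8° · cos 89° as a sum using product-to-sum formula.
cos 8° cos 89° = (1/2)[cos(8°-89°) + cos(8°+89°)]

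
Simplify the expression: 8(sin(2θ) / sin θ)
8(sin(2θ) / sin θ) = 8(2 cos θ) (using Double angle)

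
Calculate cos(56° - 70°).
cos(56° - 70°) = cos 56° cos 70° + sin 56° sin 70° = 0.9703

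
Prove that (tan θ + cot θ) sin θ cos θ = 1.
LHS = (sin θ/cos θ + cos θ/sin θ) sin θ cos θ = ((sin²θ + cos²θ)/(sin θ cos θ)) · sin θ cos θ = sin²θ + cos²θ = 1 = RHS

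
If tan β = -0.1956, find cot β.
cot β = 1/tan β = -5.112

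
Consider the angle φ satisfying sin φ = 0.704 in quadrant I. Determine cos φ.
cos φ = √(1 - sin²φ) = 0.7102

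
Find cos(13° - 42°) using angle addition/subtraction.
cos(13° - 42°) = cos 13° cos 42° + sin 13° sin 42° = 0.8746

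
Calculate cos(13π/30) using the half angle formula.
cos(13π/30) = √((1 + cos 13π/15)/2) = 0.2079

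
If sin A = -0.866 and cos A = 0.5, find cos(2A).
cos(2A) = cos²A - sin²A = -0.5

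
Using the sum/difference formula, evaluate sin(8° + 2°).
sin(8° + 2°) = sin 8° cos 2° + cos 8° sin 2° = 0.1736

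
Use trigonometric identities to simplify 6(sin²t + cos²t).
6(sin²t + cos²t) = 6 (using Pythagorean identity)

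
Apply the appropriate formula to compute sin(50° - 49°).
sin(50° - 49°) = sin 50° cos 49° - cos 50° sin 49° = 0.01745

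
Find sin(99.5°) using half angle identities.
sin(99.5°) = √((1 - cos 199°)/2) = 0.9863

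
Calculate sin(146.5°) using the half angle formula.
sin(146.5°) = √((1 - cos 293°)/2) = 0.5519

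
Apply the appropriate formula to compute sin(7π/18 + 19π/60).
sin(7π/18 + 19π/60) = sin 7π/18 cos 19π/60 + cos 7π/18 sin 19π/60 = 0.7986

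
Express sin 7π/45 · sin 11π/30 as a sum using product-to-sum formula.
sin 7π/45 sin 11π/30 = (1/2)[cos(7π/45-11π/30) - cos(7π/45+11π/30)]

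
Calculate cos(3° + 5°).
cos(3° + 5°) = cos 3° cos 5° - sin 3° sin 5° = 0.9903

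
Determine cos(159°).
cos(159°) = -0.9336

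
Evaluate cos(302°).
cos(302°) = 0.5299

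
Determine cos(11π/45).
cos(11π/45) = 0.7193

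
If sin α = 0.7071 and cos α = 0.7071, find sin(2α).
sin(2α) = 2 sin α cos α = 1.0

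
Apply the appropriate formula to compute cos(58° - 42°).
cos(58° - 42°) = cos 58° cos 42° + sin 58° sin 42° = 0.9613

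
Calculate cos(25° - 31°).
cos(25° - 31°) = cos 25° cos 31° + sin 25° sin 31° = 0.9945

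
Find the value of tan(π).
tan(π) = 0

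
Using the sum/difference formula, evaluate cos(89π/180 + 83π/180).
cos(89π/180 + 83π/180) = cos 89π/180 cos 83π/180 - sin 89π/180 sin 83π/180 = -0.9903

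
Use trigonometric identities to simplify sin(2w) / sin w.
sin(2w) / sin w = 2 cos w (using Double angle)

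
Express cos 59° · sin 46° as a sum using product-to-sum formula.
cos 59° sin 46° = (1/2)[sin(59°+46°) - sin(59°-46°)]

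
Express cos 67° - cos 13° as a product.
cos 67° - cos 13° = -2 sin(40°) sin(27°)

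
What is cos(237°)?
cos(237°) = -0.5446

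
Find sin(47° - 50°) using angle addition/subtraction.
sin(47° - 50°) = sin 47° cos 50° - cos 47° sin 50° = -0.05234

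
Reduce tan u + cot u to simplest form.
tan u + cot u = sec u csc u (using Quotient identities)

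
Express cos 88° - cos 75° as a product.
cos 88° - cos 75° = -2 sin(81.5°) sin(6.5°)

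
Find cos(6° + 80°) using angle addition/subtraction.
cos(6° + 80°) = cos 6° cos 80° - sin 6° sin 80° = 0.06976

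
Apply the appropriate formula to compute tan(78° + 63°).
tan(78° + 63°) = (tan 78° + tan 63°)/(1 - tan 78° tan 63°) = -0.8098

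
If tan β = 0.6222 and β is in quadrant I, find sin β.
sin β = 0.5283 (using tan²β + 1 = sec²β)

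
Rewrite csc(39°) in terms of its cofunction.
csc(39°) = sec(90° - 39°) = sec(51°)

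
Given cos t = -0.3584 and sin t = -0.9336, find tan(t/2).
tan(t/2) = sin t / (1 + cos t) = -1.455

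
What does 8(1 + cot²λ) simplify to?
8(1 + cot²λ) = 8(csc²λ) (using Pythagorean identity)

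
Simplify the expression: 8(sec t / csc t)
8(sec t / csc t) = 8(tan t) (using Reciprocal identities)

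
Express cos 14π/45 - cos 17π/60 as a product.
cos 14π/45 - cos 17π/60 = -2 sin(107π/360) sin(π/72)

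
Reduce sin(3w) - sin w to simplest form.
sin(3w) - sin w = 2 cos(2w) sin w (using Sum-to-product)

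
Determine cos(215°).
cos(215°) = -0.8192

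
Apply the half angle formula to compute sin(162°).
sin(162°) = √((1 - cos 324°)/2) = 0.309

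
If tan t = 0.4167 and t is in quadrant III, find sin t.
sin t = -0.3846 (using tan²t + 1 = sec²t)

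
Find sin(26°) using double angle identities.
sin(26°) = 2 sin 13° cos 13° = 0.4384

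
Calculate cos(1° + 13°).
cos(1° + 13°) = cos 1° cos 13° - sin 1° sin 13° = 0.9703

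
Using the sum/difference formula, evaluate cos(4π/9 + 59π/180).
cos(4π/9 + 59π/180) = cos 4π/9 cos 59π/180 - sin 4π/9 sin 59π/180 = -0.7547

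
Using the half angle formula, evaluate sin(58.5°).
sin(58.5°) = √((1 - cos 117°)/2) = 0.8526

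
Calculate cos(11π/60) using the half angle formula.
cos(11π/60) = √((1 + cos 11π/30)/2) = 0.8387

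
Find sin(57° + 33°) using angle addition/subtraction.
sin(57° + 33°) = sin 57° cos 33° + cos 57° sin 33° = 1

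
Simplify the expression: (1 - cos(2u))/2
(1 - cos(2u))/2 = sin²u (using Power reduction)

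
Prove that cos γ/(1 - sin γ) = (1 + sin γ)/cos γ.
RHS = (1 + sin γ)(1 - sin γ) / (cos γ(1 - sin γ)) = (1 - sin²γ) / (cos γ(1 - sin γ)) = cos²γ / (cos γ(1 - sin γ)) = cos γ/(1 - sin γ) = LHS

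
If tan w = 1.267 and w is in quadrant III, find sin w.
sin w = -0.785 (using tan²w + 1 = sec²w)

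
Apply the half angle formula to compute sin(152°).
sin(152°) = √((1 - cos 304°)/2) = 0.4695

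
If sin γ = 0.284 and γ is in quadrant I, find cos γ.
cos γ = 0.9588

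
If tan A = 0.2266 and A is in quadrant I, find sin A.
sin A = 0.221 (using tan²A + 1 = sec²A)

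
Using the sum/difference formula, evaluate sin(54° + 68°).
sin(54° + 68°) = sin 54° cos 68° + cos 54° sin 68° = 0.848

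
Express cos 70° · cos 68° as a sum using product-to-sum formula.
cos 70° cos 68° = (1/2)[cos(70°-68°) + cos(70°+68°)]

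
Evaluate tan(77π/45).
tan(77π/45) = -1.28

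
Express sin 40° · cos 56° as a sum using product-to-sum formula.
sin 40° cos 56° = (1/2)[sin(40°+56°) + sin(40°-56°)]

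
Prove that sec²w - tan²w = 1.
LHS = 1/cos²w - sin²w/cos²w = (1 - sin²w)/cos²w = cos²w/cos²w = 1 = RHS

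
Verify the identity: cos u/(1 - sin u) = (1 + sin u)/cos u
RHS = (1 + sin u)(1 - sin u) / (cos u(1 - sin u)) = (1 - sin²u) / (cos u(1 - sin u)) = cos²u / (cos u(1 - sin u)) = cos u/(1 - sin u) = LHS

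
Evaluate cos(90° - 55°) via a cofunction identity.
cos(90° - 55°) = sin(55°) = 0.8192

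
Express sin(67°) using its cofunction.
sin(67°) = cos(90° - 67°) = cos(23°)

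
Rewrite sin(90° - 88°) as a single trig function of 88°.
sin(90° - 88°) = cos(88°)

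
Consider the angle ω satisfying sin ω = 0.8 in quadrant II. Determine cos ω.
cos ω = ±√(1 - sin²ω) = -0.6 (negative in QII)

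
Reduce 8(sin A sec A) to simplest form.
8(sin A sec A) = 8(tan A) (using Reciprocal + quotient)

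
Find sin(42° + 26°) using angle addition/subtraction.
sin(42° + 26°) = sin 42° cos 26° + cos 42° sin 26° = 0.9272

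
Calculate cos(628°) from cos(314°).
cos(628°) = cos²314° - sin²314° = -0.0349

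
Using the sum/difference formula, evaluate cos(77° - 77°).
cos(77° - 77°) = cos 77° cos 77° + sin 77° sin 77° = 1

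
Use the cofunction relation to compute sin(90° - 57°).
sin(90° - 57°) = cos(57°) = 0.5446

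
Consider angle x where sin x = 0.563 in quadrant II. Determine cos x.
cos x = ±√(1 - sin²x) = -0.8265 (negative in QII)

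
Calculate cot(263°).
cot(263°) = 0.1228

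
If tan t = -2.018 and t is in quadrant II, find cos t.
cos t = -0.444 (using tan²t + 1 = sec²t)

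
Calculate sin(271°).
sin(271°) = -0.9998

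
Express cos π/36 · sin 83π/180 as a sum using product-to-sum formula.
cos π/36 sin 83π/180 = (1/2)[sin(π/36+83π/180) - sin(π/36-83π/180)]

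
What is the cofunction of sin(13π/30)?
sin(13π/30) = cos(π/2 - 13π/30) = cos(π/15)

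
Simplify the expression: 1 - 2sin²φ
1 - 2sin²φ = cos(2φ) (using Double angle)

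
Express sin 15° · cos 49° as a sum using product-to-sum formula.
sin 15° cos 49° = (1/2)[sin(15°+49°) + sin(15°-49°)]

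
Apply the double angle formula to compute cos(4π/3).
cos(4π/3) = cos²2π/3 - sin²2π/3 = -1/2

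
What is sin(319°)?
sin(319°) = -0.6561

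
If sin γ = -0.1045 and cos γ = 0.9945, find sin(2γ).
sin(2γ) = 2 sin γ cos γ = -0.2079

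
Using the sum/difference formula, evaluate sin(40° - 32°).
sin(40° - 32°) = sin 40° cos 32° - cos 40° sin 32° = 0.1392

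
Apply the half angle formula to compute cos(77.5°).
cos(77.5°) = √((1 + cos 155°)/2) = 0.2164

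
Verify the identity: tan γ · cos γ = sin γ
LHS = (sin γ/cos γ) · cos γ = sin γ = RHS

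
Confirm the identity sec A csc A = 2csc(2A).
RHS = 2/sin(2A) = 2/(2 sin A cos A) = 1/(sin A cos A) = (1/cos A)(1/sin A) = sec A csc A = LHS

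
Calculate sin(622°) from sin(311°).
sin(622°) = 2 sin 311° cos 311° = -0.9903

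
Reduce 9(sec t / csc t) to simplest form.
9(sec t / csc t) = 9(tan t) (using Reciprocal identities)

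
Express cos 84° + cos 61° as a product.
cos 84° + cos 61° = 2 cos(72.5°) cos(11.5°)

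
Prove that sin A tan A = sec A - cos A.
RHS = 1/cos A - cos A = (1 - cos²A)/cos A = sin²A/cos A = sin A · (sin A/cos A) = sin A tan A = LHS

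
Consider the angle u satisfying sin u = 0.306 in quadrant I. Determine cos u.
cos u = √(1 - sin²u) = 0.952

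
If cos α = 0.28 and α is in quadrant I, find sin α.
sin α = 0.96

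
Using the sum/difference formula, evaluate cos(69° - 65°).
cos(69° - 65°) = cos 69° cos 65° + sin 69° sin 65° = 0.9976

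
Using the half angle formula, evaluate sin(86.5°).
sin(86.5°) = √((1 - cos 173°)/2) = 0.9981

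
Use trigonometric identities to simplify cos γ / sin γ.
cos γ / sin γ = cot γ (using Quotient identity)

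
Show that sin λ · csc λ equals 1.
LHS = sin λ · (1/sin λ) = 1 = RHS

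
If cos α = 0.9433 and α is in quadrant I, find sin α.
sin α = 0.3319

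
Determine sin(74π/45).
sin(74π/45) = -0.8988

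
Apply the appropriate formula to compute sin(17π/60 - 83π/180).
sin(17π/60 - 83π/180) = sin 17π/60 cos 83π/180 - cos 17π/60 sin 83π/180 = -0.5299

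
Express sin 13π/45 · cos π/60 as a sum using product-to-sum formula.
sin 13π/45 cos π/60 = (1/2)[sin(13π/45+π/60) + sin(13π/45-π/60)]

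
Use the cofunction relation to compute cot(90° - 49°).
cot(90° - 49°) = tan(49°) = 1.15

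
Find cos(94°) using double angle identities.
cos(94°) = 2cos²47° - 1 = -0.06976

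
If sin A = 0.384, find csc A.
csc A = 1/sin A = 2.604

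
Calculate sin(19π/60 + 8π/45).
sin(19π/60 + 8π/45) = sin 19π/60 cos 8π/45 + cos 19π/60 sin 8π/45 = 0.9998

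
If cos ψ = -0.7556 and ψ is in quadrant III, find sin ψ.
sin ψ = -0.655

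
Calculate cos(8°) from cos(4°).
cos(8°) = cos²4° - sin²4° = 0.9903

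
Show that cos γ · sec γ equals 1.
LHS = cos γ · (1/cos γ) = 1 = RHS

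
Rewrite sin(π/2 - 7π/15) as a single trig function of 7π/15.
sin(π/2 - 7π/15) = cos(7π/15)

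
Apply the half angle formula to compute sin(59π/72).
sin(59π/72) = √((1 - cos 59π/36)/2) = 0.5373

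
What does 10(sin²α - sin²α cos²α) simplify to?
10(sin²α - sin²α cos²α) = 10(sin⁴α) (using Factoring)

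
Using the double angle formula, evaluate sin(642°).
sin(642°) = 2 sin 321° cos 321° = -0.9781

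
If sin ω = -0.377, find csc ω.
csc ω = 1/sin ω = -2.653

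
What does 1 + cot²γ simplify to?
1 + cot²γ = csc²γ (using Pythagorean identity)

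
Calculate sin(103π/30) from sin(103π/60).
sin(103π/30) = 2 sin 103π/60 cos 103π/60 = -0.9781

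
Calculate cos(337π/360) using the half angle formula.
cos(337π/360) = -√((1 + cos 337π/180)/2) = -0.9799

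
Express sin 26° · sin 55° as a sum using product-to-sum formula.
sin 26° sin 55° = (1/2)[cos(26°-55°) - cos(26°+55°)]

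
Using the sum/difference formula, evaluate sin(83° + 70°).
sin(83° + 70°) = sin 83° cos 70° + cos 83° sin 70° = 0.454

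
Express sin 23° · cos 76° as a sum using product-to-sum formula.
sin 23° cos 76° = (1/2)[sin(23°+76°) + sin(23°-76°)]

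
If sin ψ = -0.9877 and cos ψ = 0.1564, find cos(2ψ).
cos(2ψ) = cos²ψ - sin²ψ = -0.9511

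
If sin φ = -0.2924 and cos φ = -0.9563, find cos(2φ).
cos(2φ) = cos²φ - sin²φ = 0.829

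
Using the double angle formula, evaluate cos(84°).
cos(84°) = cos²42° - sin²42° = 0.1045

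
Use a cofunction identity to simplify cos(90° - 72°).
cos(90° - 72°) = sin(72°)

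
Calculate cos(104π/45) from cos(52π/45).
cos(104π/45) = cos²52π/45 - sin²52π/45 = 0.5592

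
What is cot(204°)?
cot(204°) = 2.246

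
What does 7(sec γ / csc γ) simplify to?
7(sec γ / csc γ) = 7(tan γ) (using Reciprocal identities)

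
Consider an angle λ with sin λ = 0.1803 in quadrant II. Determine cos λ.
cos λ = ±√(1 - sin²λ) = -0.9836 (negative in QII)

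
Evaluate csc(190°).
csc(190°) = -5.759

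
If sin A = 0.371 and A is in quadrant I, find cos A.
cos A = 0.9286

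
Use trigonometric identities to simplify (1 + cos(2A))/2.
(1 + cos(2A))/2 = cos²A (using Power reduction)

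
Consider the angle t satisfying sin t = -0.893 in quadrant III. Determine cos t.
cos t = ±√(1 - sin²t) = -0.4501 (negative in QIII)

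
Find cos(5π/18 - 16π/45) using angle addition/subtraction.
cos(5π/18 - 16π/45) = cos 5π/18 cos 16π/45 + sin 5π/18 sin 16π/45 = 0.9703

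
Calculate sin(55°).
sin(55°) = 0.8192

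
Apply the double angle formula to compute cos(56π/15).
cos(56π/15) = cos²28π/15 - sin²28π/15 = 0.6691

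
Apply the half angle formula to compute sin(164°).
sin(164°) = √((1 - cos 328°)/2) = 0.2756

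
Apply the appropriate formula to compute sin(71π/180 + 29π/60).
sin(71π/180 + 29π/60) = sin 71π/180 cos 29π/60 + cos 71π/180 sin 29π/60 = 0.3746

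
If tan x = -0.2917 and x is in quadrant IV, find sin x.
sin x = -0.28 (using tan²x + 1 = sec²x)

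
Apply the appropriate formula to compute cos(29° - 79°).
cos(29° - 79°) = cos 29° cos 79° + sin 29° sin 79° = 0.6428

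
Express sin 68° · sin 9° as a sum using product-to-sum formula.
sin 68° sin 9° = (1/2)[cos(68°-9°) - cos(68°+9°)]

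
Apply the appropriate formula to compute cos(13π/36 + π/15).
cos(13π/36 + π/15) = cos 13π/36 cos π/15 - sin 13π/36 sin π/15 = 0.225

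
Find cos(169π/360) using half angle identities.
cos(169π/360) = √((1 + cos 169π/180)/2) = 0.09585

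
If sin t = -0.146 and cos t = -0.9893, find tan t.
tan t = sin t / cos t = 0.1476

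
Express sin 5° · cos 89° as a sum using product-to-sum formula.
sin 5° cos 89° = (1/2)[sin(5°+89°) + sin(5°-89°)]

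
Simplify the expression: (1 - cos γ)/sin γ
(1 - cos γ)/sin γ = tan(γ/2) (using Half angle)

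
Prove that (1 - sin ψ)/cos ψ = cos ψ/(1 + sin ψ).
LHS = (1 - sin ψ)(1 + sin ψ) / (cos ψ(1 + sin ψ)) = (1 - sin²ψ) / (cos ψ(1 + sin ψ)) = cos²ψ / (cos ψ(1 + sin ψ)) = cos ψ/(1 + sin ψ) = RHS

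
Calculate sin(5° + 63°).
sin(5° + 63°) = sin 5° cos 63° + cos 5° sin 63° = 0.9272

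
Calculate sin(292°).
sin(292°) = -0.9272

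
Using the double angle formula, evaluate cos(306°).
cos(306°) = cos²153° - sin²153° = 0.5878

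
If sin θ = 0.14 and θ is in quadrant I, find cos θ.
cos θ = 0.9902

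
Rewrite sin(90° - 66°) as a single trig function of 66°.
sin(90° - 66°) = cos(66°)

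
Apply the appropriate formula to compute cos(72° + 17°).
cos(72° + 17°) = cos 72° cos 17° - sin 72° sin 17° = 0.01745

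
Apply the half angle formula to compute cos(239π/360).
cos(239π/360) = -√((1 + cos 239π/180)/2) = -0.4924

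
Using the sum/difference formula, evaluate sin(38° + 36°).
sin(38° + 36°) = sin 38° cos 36° + cos 38° sin 36° = 0.9613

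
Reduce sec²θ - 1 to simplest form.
sec²θ - 1 = tan²θ (using Pythagorean identity)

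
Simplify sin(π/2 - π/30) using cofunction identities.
sin(π/2 - π/30) = cos(π/30)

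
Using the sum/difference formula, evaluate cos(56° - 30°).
cos(56° - 30°) = cos 56° cos 30° + sin 56° sin 30° = 0.8988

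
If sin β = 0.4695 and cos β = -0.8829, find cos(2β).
cos(2β) = cos²β - sin²β = 0.5591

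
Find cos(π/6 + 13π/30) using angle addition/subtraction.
cos(π/6 + 13π/30) = cos π/6 cos 13π/30 - sin π/6 sin 13π/30 = -0.309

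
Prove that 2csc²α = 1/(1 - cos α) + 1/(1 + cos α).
RHS = [(1 + cos α) + (1 - cos α)] / [(1 - cos α)(1 + cos α)] = 2/(1 - cos²α) = 2/sin²α = 2csc²α = LHS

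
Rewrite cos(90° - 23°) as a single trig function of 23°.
cos(90° - 23°) = sin(23°)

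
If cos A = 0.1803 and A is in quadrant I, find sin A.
sin A = 0.9836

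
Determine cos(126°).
cos(126°) = -0.5878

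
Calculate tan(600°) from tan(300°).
tan(600°) = 2 tan 300° / (1 - tan²300°) = √3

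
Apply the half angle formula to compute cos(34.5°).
cos(34.5°) = √((1 + cos 69°)/2) = 0.8241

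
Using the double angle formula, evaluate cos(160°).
cos(160°) = 2cos²80° - 1 = -0.9397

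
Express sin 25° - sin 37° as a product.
sin 25° - sin 37° = 2 cos(31°) sin(-6°)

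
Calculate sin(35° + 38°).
sin(35° + 38°) = sin 35° cos 38° + cos 35° sin 38° = 0.9563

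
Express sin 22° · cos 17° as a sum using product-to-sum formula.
sin 22° cos 17° = (1/2)[sin(22°+17°) + sin(22°-17°)]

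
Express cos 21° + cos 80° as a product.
cos 21° + cos 80° = 2 cos(50.5°) cos(-29.5°)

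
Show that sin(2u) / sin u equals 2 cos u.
LHS = 2 sin u cos u / sin u = 2 cos u = RHS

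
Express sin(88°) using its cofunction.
sin(88°) = cos(90° - 88°) = cos(2°)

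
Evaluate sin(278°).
sin(278°) = -0.9903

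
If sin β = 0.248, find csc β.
csc β = 1/sin β = 4.032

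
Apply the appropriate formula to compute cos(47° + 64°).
cos(47° + 64°) = cos 47° cos 64° - sin 47° sin 64° = -0.3584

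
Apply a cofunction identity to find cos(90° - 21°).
cos(90° - 21°) = sin(21°) = 0.3584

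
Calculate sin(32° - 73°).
sin(32° - 73°) = sin 32° cos 73° - cos 32° sin 73° = -0.6561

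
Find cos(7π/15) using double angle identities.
cos(7π/15) = cos²7π/30 - sin²7π/30 = 0.1045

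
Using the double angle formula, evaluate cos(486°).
cos(486°) = cos²243° - sin²243° = -0.5878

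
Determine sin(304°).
sin(304°) = -0.829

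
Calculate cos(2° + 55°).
cos(2° + 55°) = cos 2° cos 55° - sin 2° sin 55° = 0.5446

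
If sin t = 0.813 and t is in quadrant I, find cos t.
cos t = 0.5823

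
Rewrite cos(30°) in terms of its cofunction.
cos(30°) = sin(90° - 30°) = sin(60°)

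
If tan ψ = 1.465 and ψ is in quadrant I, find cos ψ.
cos ψ = 0.5638 (using tan²ψ + 1 = sec²ψ)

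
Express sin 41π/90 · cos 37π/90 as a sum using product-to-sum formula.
sin 41π/90 cos 37π/90 = (1/2)[sin(41π/90+37π/90) + sin(41π/90-37π/90)]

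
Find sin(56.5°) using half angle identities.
sin(56.5°) = √((1 - cos 113°)/2) = 0.8339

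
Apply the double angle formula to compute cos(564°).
cos(564°) = 1 - 2sin²282° = -0.9135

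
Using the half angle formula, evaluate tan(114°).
tan(114°) = sin 228° / (1 + cos 228°) = -2.246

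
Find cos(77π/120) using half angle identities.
cos(77π/120) = -√((1 + cos 77π/60)/2) = -0.4305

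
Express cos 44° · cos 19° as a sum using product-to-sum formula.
cos 44° cos 19° = (1/2)[cos(44°-19°) + cos(44°+19°)]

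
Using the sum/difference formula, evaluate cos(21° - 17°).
cos(21° - 17°) = cos 21° cos 17° + sin 21° sin 17° = 0.9976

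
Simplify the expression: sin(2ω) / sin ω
sin(2ω) / sin ω = 2 cos ω (using Double angle)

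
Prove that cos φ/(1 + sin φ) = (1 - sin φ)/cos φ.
RHS = (1 - sin φ)(1 + sin φ) / (cos φ(1 + sin φ)) = (1 - sin²φ) / (cos φ(1 + sin φ)) = cos²φ / (cos φ(1 + sin φ)) = cos φ/(1 + sin φ) = LHS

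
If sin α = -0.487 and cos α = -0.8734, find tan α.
tan α = sin α / cos α = 0.5576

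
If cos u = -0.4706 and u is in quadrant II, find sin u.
sin u = 0.8823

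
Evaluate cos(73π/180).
cos(73π/180) = 0.2924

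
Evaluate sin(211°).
sin(211°) = -0.515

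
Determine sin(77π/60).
sin(77π/60) = -0.7771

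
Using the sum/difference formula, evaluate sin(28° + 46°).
sin(28° + 46°) = sin 28° cos 46° + cos 28° sin 46° = 0.9613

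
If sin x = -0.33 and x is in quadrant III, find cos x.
cos x = -0.944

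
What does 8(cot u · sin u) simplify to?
8(cot u · sin u) = 8(cos u) (using Quotient identity)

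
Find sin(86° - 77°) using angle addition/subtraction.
sin(86° - 77°) = sin 86° cos 77° - cos 86° sin 77° = 0.1564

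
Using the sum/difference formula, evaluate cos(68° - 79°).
cos(68° - 79°) = cos 68° cos 79° + sin 68° sin 79° = 0.9816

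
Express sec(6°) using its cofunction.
sec(6°) = csc(90° - 6°) = csc(84°)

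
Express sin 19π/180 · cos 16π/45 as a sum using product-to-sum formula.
sin 19π/180 cos 16π/45 = (1/2)[sin(19π/180+16π/45) + sin(19π/180-16π/45)]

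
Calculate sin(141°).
sin(141°) = 0.6293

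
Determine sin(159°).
sin(159°) = 0.3584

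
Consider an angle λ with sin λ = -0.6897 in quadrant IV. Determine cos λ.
cos λ = √(1 - sin²λ) = 0.7241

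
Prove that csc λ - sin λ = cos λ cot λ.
LHS = 1/sin λ - sin λ = (1 - sin²λ)/sin λ = cos²λ/sin λ = cos λ · (cos λ/sin λ) = cos λ cot λ = RHS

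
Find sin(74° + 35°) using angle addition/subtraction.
sin(74° + 35°) = sin 74° cos 35° + cos 74° sin 35° = 0.9455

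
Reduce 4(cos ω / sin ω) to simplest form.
4(cos ω / sin ω) = 4(cot ω) (using Quotient identity)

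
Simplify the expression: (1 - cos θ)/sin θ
(1 - cos θ)/sin θ = tan(θ/2) (using Half angle)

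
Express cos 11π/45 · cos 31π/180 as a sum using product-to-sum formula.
cos 11π/45 cos 31π/180 = (1/2)[cos(11π/45-31π/180) + cos(11π/45+31π/180)]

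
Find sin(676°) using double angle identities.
sin(676°) = 2 sin 338° cos 338° = -0.6947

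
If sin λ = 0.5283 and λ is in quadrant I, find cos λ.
cos λ = 0.8491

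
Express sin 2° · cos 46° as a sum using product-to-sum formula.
sin 2° cos 46° = (1/2)[sin(2°+46°) + sin(2°-46°)]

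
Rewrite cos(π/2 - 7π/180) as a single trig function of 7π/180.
cos(π/2 - 7π/180) = sin(7π/180)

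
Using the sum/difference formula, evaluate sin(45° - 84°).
sin(45° - 84°) = sin 45° cos 84° - cos 45° sin 84° = -0.6293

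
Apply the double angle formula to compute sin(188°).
sin(188°) = 2 sin 94° cos 94° = -0.1392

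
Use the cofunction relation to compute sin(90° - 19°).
sin(90° - 19°) = cos(19°) = 0.9455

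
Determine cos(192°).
cos(192°) = -0.9781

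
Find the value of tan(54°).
tan(54°) = 1.376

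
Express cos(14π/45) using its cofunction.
cos(14π/45) = sin(π/2 - 14π/45) = sin(17π/90)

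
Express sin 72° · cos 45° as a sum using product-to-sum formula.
sin 72° cos 45° = (1/2)[sin(72°+45°) + sin(72°-45°)]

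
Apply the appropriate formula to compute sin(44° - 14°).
sin(44° - 14°) = sin 44° cos 14° - cos 44° sin 14° = 1/2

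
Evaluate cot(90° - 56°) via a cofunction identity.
cot(90° - 56°) = tan(56°) = 1.483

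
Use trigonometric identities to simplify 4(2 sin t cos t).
4(2 sin t cos t) = 4(sin(2t)) (using Double angle)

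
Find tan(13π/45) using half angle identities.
tan(13π/45) = sin 26π/45 / (1 + cos 26π/45) = 1.28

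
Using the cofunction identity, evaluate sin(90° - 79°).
sin(90° - 79°) = cos(79°) = 0.1908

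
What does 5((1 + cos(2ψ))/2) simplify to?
5((1 + cos(2ψ))/2) = 5(cos²ψ) (using Power reduction)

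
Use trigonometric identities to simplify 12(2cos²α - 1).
12(2cos²α - 1) = 12(cos(2α)) (using Double angle)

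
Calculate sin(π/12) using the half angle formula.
sin(π/12) = √((1 - cos π/6)/2) = (√6-√2)/4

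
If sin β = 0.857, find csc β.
csc β = 1/sin β = 1.167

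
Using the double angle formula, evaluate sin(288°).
sin(288°) = 2 sin 144° cos 144° = -0.9511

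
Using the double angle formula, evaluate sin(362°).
sin(362°) = 2 sin 181° cos 181° = 0.0349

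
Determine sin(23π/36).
sin(23π/36) = 0.9063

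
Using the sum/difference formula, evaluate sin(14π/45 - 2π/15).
sin(14π/45 - 2π/15) = sin 14π/45 cos 2π/15 - cos 14π/45 sin 2π/15 = 0.5299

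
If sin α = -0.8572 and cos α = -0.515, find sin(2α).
sin(2α) = 2 sin α cos α = 0.8829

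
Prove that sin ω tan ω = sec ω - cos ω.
RHS = 1/cos ω - cos ω = (1 - cos²ω)/cos ω = sin²ω/cos ω = sin ω · (sin ω/cos ω) = sin ω tan ω = LHS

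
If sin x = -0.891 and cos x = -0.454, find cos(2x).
cos(2x) = cos²x - sin²x = -0.5878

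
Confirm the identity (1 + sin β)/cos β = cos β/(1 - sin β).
LHS = (1 + sin β)(1 - sin β) / (cos β(1 - sin β)) = (1 - sin²β) / (cos β(1 - sin β)) = cos²β / (cos β(1 - sin β)) = cos β/(1 - sin β) = RHS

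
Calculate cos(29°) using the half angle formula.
cos(29°) = √((1 + cos 58°)/2) = 0.8746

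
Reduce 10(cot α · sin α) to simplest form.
10(cot α · sin α) = 10(cos α) (using Quotient identity)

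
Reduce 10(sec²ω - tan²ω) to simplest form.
10(sec²ω - tan²ω) = 10 (using Pythagorean identity)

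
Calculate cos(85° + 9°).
cos(85° + 9°) = cos 85° cos 9° - sin 85° sin 9° = -0.06976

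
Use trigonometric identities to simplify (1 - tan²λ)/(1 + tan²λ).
(1 - tan²λ)/(1 + tan²λ) = cos(2λ) (using Double angle)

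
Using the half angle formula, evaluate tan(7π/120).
tan(7π/120) = sin 7π/60 / (1 + cos 7π/60) = 0.1853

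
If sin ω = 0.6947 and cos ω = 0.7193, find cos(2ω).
cos(2ω) = cos²ω - sin²ω = 0.03478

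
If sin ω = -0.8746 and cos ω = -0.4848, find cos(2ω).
cos(2ω) = cos²ω - sin²ω = -0.5299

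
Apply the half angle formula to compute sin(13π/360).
sin(13π/360) = √((1 - cos 13π/180)/2) = 0.1132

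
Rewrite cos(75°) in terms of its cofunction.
cos(75°) = sin(90° - 75°) = sin(15°)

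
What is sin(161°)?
sin(161°) = 0.3256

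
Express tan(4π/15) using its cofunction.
tan(4π/15) = cot(π/2 - 4π/15) = cot(7π/30)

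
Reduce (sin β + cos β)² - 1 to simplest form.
(sin β + cos β)² - 1 = sin(2β) (using Pythagorean + double angle)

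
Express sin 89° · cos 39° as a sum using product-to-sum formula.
sin 89° cos 39° = (1/2)[sin(89°+39°) + sin(89°-39°)]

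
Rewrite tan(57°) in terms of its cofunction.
tan(57°) = cot(90° - 57°) = cot(33°)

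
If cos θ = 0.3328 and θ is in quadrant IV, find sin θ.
sin θ = -0.943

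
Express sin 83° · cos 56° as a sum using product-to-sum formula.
sin 83° cos 56° = (1/2)[sin(83°+56°) + sin(83°-56°)]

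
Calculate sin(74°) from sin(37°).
sin(74°) = 2 sin 37° cos 37° = 0.9613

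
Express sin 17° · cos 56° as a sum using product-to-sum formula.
sin 17° cos 56° = (1/2)[sin(17°+56°) + sin(17°-56°)]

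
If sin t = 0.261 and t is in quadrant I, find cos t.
cos t = 0.9653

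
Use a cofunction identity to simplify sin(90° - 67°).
sin(90° - 67°) = cos(67°)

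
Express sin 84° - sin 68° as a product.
sin 84° - sin 68° = 2 cos(76°) sin(8°)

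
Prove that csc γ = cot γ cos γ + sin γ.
RHS = cos²γ/sin γ + sin γ = (cos²γ + sin²γ)/sin γ = 1/sin γ = csc γ = LHS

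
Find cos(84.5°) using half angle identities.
cos(84.5°) = √((1 + cos 169°)/2) = 0.09585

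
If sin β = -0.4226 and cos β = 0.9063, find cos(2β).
cos(2β) = cos²β - sin²β = 0.6428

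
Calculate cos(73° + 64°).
cos(73° + 64°) = cos 73° cos 64° - sin 73° sin 64° = -0.7314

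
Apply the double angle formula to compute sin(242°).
sin(242°) = 2 sin 121° cos 121° = -0.8829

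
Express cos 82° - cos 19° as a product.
cos 82° - cos 19° = -2 sin(50.5°) sin(31.5°)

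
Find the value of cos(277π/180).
cos(277π/180) = 0.1219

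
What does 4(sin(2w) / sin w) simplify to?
4(sin(2w) / sin w) = 4(2 cos w) (using Double angle)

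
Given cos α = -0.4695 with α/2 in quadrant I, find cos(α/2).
cos(α/2) = ±√((1 + cos α)/2); positive since α/2 ∈ QI, so cos(α/2) = 0.515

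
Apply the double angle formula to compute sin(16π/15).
sin(16π/15) = 2 sin 8π/15 cos 8π/15 = -0.2079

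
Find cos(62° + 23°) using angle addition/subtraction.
cos(62° + 23°) = cos 62° cos 23° - sin 62° sin 23° = 0.08716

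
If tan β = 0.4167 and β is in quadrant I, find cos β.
cos β = 0.9231 (using tan²β + 1 = sec²β)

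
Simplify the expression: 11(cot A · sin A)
11(cot A · sin A) = 11(cos A) (using Quotient identity)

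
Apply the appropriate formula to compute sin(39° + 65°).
sin(39° + 65°) = sin 39° cos 65° + cos 39° sin 65° = 0.9703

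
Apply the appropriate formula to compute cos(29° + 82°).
cos(29° + 82°) = cos 29° cos 82° - sin 29° sin 82° = -0.3584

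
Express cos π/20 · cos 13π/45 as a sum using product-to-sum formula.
cos π/20 cos 13π/45 = (1/2)[cos(π/20-13π/45) + cos(π/20+13π/45)]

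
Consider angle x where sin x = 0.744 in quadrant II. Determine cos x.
cos x = ±√(1 - sin²x) = -0.6682 (negative in QII)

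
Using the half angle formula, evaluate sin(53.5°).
sin(53.5°) = √((1 - cos 107°)/2) = 0.8039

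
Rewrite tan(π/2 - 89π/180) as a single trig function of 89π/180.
tan(π/2 - 89π/180) = cot(89π/180)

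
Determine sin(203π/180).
sin(203π/180) = -0.3907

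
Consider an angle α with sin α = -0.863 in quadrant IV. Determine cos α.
cos α = √(1 - sin²α) = 0.5052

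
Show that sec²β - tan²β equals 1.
LHS = 1/cos²β - sin²β/cos²β = (1 - sin²β)/cos²β = cos²β/cos²β = 1 = RHS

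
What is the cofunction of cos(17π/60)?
cos(17π/60) = sin(π/2 - 17π/60) = sin(13π/60)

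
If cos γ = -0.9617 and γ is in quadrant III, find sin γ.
sin γ = -0.2741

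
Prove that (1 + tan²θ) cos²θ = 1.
LHS = sec²θ · cos²θ = (1/cos²θ) · cos²θ = 1 = RHS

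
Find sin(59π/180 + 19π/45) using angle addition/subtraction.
sin(59π/180 + 19π/45) = sin 59π/180 cos 19π/45 + cos 59π/180 sin 19π/45 = √2/2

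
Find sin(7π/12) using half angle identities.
sin(7π/12) = √((1 - cos 7π/6)/2) = (√6+√2)/4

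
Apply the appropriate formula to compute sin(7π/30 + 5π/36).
sin(7π/30 + 5π/36) = sin 7π/30 cos 5π/36 + cos 7π/30 sin 5π/36 = 0.9205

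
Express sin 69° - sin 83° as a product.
sin 69° - sin 83° = 2 cos(76°) sin(-7°)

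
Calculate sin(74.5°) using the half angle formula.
sin(74.5°) = √((1 - cos 149°)/2) = 0.9636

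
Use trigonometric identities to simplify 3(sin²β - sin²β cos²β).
3(sin²β - sin²β cos²β) = 3(sin⁴β) (using Factoring)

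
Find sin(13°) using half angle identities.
sin(13°) = √((1 - cos 26°)/2) = 0.225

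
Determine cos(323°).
cos(323°) = 0.7986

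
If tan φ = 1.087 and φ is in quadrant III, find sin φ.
sin φ = -0.7359 (using tan²φ + 1 = sec²φ)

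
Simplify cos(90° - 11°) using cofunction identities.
cos(90° - 11°) = sin(11°)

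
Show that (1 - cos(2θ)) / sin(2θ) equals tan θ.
LHS = 2sin²θ / (2 sin θ cos θ) = sin θ/cos θ = tan θ = RHS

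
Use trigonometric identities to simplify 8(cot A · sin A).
8(cot A · sin A) = 8(cos A) (using Quotient identity)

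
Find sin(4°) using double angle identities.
sin(4°) = 2 sin 2° cos 2° = 0.06976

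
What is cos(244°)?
cos(244°) = -0.4384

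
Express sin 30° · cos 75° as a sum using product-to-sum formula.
sin 30° cos 75° = (1/2)[sin(30°+75°) + sin(30°-75°)]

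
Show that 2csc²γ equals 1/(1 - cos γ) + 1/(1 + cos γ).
RHS = [(1 + cos γ) + (1 - cos γ)] / [(1 - cos γ)(1 + cos γ)] = 2/(1 - cos²γ) = 2/sin²γ = 2csc²γ = LHS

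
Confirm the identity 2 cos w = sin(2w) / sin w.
RHS = 2 sin w cos w / sin w = 2 cos w = LHS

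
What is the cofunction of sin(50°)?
sin(50°) = cos(90° - 50°) = cos(40°)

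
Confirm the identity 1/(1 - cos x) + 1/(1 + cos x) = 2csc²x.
LHS = [(1 + cos x) + (1 - cos x)] / [(1 - cos x)(1 + cos x)] = 2/(1 - cos²x) = 2/sin²x = 2csc²x = RHS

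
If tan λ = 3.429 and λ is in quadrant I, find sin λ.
sin λ = 0.96 (using tan²λ + 1 = sec²λ)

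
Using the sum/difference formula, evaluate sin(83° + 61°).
sin(83° + 61°) = sin 83° cos 61° + cos 83° sin 61° = 0.5878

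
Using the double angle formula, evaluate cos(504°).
cos(504°) = cos²252° - sin²252° = -0.809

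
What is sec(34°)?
sec(34°) = 1.206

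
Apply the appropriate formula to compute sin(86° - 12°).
sin(86° - 12°) = sin 86° cos 12° - cos 86° sin 12° = 0.9613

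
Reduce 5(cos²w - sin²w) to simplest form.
5(cos²w - sin²w) = 5(cos(2w)) (using Double angle)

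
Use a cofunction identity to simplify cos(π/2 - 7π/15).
cos(π/2 - 7π/15) = sin(7π/15)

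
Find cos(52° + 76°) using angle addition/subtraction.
cos(52° + 76°) = cos 52° cos 76° - sin 52° sin 76° = -0.6157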